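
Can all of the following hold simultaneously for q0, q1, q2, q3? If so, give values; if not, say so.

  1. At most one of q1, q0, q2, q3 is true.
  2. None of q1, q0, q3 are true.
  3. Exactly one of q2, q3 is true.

q0=F; q1=F; q2=T; q3=F

  (1) {q1, q0, q2, q3}: 1 true — at most one ✓
  (2) {q1, q0, q3}: 0 true — none ✓
  (3) {q2, q3}: 1 true — exactly one ✓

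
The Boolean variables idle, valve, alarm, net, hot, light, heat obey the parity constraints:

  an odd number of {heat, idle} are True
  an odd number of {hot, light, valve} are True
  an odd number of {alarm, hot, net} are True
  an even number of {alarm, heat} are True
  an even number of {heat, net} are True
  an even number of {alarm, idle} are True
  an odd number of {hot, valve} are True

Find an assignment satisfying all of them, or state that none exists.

Adding constraints 1, 4, 6 mod 2: every variable appears an even number of times on the left, so the left side is 0.
But the right sides sum to 1 (mod 2). 0 ≠ 1 — the system is inconsistent.

Unsatisfiable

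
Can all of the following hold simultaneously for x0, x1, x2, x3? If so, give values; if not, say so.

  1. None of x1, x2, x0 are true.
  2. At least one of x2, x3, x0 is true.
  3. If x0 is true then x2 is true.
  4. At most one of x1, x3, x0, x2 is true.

x0 = False; x1 = False; x2 = False; x3 = True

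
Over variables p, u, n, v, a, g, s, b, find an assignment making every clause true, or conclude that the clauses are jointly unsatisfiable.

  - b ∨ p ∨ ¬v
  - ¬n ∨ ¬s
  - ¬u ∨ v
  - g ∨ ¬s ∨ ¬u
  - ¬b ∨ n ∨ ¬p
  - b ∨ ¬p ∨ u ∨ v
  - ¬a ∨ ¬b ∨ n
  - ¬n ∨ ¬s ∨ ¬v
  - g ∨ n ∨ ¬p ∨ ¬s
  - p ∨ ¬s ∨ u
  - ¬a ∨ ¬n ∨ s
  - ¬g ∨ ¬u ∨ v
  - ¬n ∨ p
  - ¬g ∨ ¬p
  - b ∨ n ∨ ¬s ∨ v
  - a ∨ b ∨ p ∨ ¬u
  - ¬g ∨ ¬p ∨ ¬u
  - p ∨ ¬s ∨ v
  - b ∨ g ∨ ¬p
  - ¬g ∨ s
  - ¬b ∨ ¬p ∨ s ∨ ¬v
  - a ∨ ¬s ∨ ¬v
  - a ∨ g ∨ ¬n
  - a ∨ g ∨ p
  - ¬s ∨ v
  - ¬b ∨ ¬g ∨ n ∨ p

p=F, u=F, n=F, v=F, a=T, g=F, s=F, b=F

Set p = False.
  then (¬n ∨ p) forces n = False.
Set u = False.
  then (p ∨ ¬s ∨ u) forces s = False.
  then (¬g ∨ s) forces g = False.
  then (a ∨ g ∨ p) forces a = True.
  then (¬a ∨ ¬b ∨ n) forces b = False.
  then (b ∨ p ∨ ¬v) forces v = False.
All clauses satisfied.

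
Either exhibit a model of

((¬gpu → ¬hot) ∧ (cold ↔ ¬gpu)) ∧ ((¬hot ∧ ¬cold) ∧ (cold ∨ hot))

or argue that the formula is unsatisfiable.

Unsatisfiable — no assignment works.

Case hot = True: the conjunct ¬hot is False.
Case hot = False: the formula simplifies to (cold ↔ ¬gpu) ∧ (¬cold ∧ cold).
  cold = True: the conjunct ¬cold is False.
  cold = False: the conjunct cold is False.
Both cases fail — unsatisfiable.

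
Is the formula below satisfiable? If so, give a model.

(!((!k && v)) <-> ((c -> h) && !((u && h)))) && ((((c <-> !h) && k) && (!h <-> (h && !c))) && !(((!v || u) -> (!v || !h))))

Case h = True: the formula simplifies to (!((!k && v)) <-> !u) && (((!c && k) && c) && !(((!v || u) -> !v))).
  c = True: the conjunct !c is False.
  c = False: the conjunct c is False.
Case h = False: the conjunct !h <-> (h && !c) becomes !False <-> (False && !c) = False.
Both cases fail — unsatisfiable.

The formula is unsatisfiable.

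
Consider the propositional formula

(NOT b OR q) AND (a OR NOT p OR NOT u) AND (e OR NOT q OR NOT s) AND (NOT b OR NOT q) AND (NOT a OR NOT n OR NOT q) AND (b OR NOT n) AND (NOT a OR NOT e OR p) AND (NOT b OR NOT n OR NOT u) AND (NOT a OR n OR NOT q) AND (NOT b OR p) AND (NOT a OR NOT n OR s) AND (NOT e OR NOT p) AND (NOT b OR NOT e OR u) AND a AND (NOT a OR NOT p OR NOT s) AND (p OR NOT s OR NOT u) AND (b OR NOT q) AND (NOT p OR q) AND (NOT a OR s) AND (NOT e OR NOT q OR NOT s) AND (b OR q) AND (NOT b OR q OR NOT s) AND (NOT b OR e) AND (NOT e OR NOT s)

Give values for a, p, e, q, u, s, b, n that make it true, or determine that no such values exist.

The formula is unsatisfiable.

Case q = True:
  (NOT b OR NOT q) forces b = False.
  Clause (b OR NOT q) is falsified — contradiction.
Case q = False:
  (NOT b OR q) forces b = False.
  Clause (b OR q) is falsified — contradiction.
Both cases fail, so the formula is unsatisfiable.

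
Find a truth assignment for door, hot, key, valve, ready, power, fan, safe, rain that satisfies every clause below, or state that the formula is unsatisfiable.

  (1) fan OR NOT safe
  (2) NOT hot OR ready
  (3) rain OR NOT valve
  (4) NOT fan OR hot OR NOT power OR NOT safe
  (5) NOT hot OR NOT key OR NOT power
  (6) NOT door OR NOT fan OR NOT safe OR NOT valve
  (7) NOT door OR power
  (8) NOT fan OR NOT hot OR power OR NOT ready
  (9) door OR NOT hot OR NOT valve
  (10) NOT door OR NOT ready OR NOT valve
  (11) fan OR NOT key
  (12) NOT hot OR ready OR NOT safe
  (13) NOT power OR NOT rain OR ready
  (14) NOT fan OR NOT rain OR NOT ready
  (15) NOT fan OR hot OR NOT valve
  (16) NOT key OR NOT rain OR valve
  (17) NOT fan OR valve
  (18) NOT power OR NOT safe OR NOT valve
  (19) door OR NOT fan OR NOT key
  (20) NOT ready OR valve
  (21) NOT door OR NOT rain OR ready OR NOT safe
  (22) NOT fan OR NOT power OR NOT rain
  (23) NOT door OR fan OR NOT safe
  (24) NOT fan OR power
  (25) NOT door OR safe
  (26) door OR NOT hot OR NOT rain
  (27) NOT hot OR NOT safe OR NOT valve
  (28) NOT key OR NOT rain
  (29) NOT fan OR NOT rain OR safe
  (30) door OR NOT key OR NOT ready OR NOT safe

Set door = False.
Try hot = True:
  (NOT hot OR ready) forces ready = True.
  (door OR NOT hot OR NOT valve) forces valve = False.
  clause (NOT ready OR valve) is falsified — backtrack.
So hot = False.
Set key = False.
Set valve = False.
  then (NOT fan OR valve) forces fan = False.
  then (NOT ready OR valve) forces ready = False.
  then (fan OR NOT safe) forces safe = False.
Set power = True.
  then (NOT power OR NOT rain OR ready) forces rain = False.
All clauses satisfied.

door=F, hot=F, key=F, valve=F, ready=F, power=T, fan=F, safe=F, rain=F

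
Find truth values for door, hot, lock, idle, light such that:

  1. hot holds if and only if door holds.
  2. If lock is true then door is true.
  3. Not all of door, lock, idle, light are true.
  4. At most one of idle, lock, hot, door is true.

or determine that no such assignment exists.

door=F, hot=F, lock=F, idle=T, light=T

  (1) hot=F, door=F — same ✓
  (2) lock=F ⇒ door: vacuous ✓
  (3) {door, lock, idle, light}: 2/4 true — not all ✓
  (4) {idle, lock, hot, door}: 1 true — at most one ✓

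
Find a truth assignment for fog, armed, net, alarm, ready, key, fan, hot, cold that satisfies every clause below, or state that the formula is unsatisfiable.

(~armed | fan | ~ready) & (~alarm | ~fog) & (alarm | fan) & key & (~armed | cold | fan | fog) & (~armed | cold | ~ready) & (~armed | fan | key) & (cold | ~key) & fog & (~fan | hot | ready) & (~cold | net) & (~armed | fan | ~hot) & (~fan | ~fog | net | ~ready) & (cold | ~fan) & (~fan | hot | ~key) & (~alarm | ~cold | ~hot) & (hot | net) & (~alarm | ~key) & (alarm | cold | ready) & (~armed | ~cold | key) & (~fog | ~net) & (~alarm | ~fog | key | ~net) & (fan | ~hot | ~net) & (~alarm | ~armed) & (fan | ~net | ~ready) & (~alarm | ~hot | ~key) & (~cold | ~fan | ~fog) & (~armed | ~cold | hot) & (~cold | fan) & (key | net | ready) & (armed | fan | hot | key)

Case fog = True:
  (~alarm | ~fog) forces alarm = False.
  (alarm | fan) forces fan = True.
  (key) forces key = True.
  (cold | ~key) forces cold = True.
  Clause (~cold | ~fan | ~fog) is falsified — contradiction.
Case fog = False:
  Clause (fog) is falsified — contradiction.
Both cases fail, so the formula is unsatisfiable.

No satisfying assignment exists.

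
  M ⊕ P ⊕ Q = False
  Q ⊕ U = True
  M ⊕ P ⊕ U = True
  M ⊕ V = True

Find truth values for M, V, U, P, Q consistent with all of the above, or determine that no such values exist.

M=F, V=T, U=F, P=T, Q=T

M ⊕ P ⊕ Q = F ⊕ T ⊕ T = False ✓
Q ⊕ U = T ⊕ F = True ✓
M ⊕ P ⊕ U = F ⊕ T ⊕ F = True ✓
M ⊕ V = F ⊕ T = True ✓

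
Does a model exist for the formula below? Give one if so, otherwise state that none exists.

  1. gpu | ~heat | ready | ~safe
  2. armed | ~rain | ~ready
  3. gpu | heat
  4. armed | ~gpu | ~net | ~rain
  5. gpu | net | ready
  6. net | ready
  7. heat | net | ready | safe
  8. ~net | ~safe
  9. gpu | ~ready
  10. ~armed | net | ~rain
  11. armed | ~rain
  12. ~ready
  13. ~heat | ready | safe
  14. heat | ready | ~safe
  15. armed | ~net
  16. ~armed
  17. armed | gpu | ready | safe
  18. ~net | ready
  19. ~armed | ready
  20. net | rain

The formula is unsatisfiable.

Case ready = True:
  Clause (~ready) is falsified — contradiction.
Case ready = False:
  (net | ready) forces net = True.
  Clause (~net | ready) is falsified — contradiction.
Both cases fail, so the formula is unsatisfiable.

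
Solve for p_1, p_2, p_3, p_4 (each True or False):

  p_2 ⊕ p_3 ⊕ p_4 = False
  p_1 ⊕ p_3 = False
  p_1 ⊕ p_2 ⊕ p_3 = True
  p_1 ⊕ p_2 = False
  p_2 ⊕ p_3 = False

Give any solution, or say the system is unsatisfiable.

p_1=T, p_2=T, p_3=T, p_4=F

p_2 ⊕ p_3 ⊕ p_4 = T ⊕ T ⊕ F = False ✓
p_1 ⊕ p_3 = T ⊕ T = False ✓
p_1 ⊕ p_2 ⊕ p_3 = T ⊕ T ⊕ T = True ✓
p_1 ⊕ p_2 = T ⊕ T = False ✓
p_2 ⊕ p_3 = T ⊕ T = False ✓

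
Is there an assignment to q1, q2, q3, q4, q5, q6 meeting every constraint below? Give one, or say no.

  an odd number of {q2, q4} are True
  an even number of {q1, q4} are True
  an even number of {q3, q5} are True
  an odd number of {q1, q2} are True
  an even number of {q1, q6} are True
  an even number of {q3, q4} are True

q1 = True; q2 = False; q3 = True; q4 = True; q5 = True; q6 = True

{q2, q4}: 1 true → odd ✓
{q1, q4}: 2 true → even ✓
{q3, q5}: 2 true → even ✓
{q1, q2}: 1 true → odd ✓
{q1, q6}: 2 true → even ✓
{q3, q4}: 2 true → even ✓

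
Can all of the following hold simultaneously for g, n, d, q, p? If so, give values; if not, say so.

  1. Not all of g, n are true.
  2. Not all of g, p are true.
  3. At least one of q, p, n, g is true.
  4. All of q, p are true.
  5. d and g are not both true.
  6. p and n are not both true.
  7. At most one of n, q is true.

g = False, n = False, d = False, q = True, p = True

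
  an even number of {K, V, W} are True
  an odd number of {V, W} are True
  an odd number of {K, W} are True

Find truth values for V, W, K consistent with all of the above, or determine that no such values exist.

V = True; W = False; K = True

{K, V, W}: 2 true → even ✓
{V, W}: 1 true → odd ✓
{K, W}: 1 true → odd ✓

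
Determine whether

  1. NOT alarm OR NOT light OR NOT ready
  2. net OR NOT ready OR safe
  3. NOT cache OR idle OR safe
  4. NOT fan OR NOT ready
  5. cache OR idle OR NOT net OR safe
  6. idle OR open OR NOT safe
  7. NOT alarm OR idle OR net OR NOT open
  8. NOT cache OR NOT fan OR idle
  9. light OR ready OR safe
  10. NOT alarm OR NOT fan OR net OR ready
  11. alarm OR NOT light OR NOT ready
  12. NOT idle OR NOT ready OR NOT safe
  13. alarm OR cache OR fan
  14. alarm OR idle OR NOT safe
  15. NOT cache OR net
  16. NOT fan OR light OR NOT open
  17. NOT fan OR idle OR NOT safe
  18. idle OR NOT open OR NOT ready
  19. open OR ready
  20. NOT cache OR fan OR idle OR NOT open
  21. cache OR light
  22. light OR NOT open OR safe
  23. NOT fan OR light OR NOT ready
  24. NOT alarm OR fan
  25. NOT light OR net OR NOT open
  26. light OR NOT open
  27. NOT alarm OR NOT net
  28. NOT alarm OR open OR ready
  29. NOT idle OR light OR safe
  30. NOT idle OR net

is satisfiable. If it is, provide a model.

safe = False; open = True; net = True; fan = True; ready = False; light = True; cache = False; idle = True; alarm = False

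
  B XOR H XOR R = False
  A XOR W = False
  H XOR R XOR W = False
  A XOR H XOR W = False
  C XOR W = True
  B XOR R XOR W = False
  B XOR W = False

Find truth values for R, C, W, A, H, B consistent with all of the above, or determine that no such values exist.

R = False; C = True; W = False; A = False; H = False; B = False

B XOR H XOR R = F XOR F XOR F = False ✓
A XOR W = F XOR F = False ✓
H XOR R XOR W = F XOR F XOR F = False ✓
A XOR H XOR W = F XOR F XOR F = False ✓
C XOR W = T XOR F = True ✓
B XOR R XOR W = F XOR F XOR F = False ✓
B XOR W = F XOR F = False ✓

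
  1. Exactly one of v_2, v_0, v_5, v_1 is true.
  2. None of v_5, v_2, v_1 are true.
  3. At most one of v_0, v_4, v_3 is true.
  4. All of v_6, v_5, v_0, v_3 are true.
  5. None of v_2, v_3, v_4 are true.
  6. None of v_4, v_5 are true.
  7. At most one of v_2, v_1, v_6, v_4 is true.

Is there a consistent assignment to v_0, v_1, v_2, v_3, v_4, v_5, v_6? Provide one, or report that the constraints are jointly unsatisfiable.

Case v_3 = True:
  Constraint (5) is violated (v_3=T) — contradiction.
Case v_3 = False:
  Constraint (4) is violated (v_3=F) — contradiction.
Both cases fail — unsatisfiable.

Unsatisfiable — no assignment works.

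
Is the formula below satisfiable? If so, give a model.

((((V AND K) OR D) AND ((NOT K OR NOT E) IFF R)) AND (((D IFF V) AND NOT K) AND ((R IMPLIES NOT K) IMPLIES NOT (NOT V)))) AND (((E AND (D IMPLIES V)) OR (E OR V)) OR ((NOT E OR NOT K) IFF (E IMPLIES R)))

D: True, E: False, K: False, R: True, V: True

  (((V AND K) OR D) AND ((NOT K OR NOT E) IFF R)) AND (((D IFF V) AND NOT K) AND ((R IMPLIES NOT K) IMPLIES NOT (NOT V))) = True
    ((V AND K) OR D) AND ((NOT K OR NOT E) IFF R) = True
      (V AND K) OR D = True
        V AND K = False
      (NOT K OR NOT E) IFF R = True
        NOT K OR NOT E = True
          NOT K = True
          NOT E = True
    ((D IFF V) AND NOT K) AND ((R IMPLIES NOT K) IMPLIES NOT (NOT V)) = True
      (D IFF V) AND NOT K = True
        D IFF V = True
        NOT K = True
      (R IMPLIES NOT K) IMPLIES NOT (NOT V) = True
        R IMPLIES NOT K = True
          NOT K = True
        NOT (NOT V) = True
          NOT V = False
  ((E AND (D IMPLIES V)) OR (E OR V)) OR ((NOT E OR NOT K) IFF (E IMPLIES R)) = True
    (E AND (D IMPLIES V)) OR (E OR V) = True
      E AND (D IMPLIES V) = False
        D IMPLIES V = True
      E OR V = True
    (NOT E OR NOT K) IFF (E IMPLIES R) = True
      NOT E OR NOT K = True
        NOT E = True
        NOT K = True
      E IMPLIES R = True
Both conjuncts True, so the formula holds.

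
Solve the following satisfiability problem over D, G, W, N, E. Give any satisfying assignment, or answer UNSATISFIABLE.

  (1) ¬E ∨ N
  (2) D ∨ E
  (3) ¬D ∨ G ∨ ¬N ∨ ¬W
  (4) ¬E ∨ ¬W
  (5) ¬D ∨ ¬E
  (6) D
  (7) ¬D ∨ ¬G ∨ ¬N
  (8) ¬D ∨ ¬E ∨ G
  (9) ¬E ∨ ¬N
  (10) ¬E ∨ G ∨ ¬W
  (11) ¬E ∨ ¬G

Unit clause (D) forces D = True.
In (¬D ∨ ¬E) only ¬E is left, so E = False.
Set G = False.
Set W = False.
Set N = False.
All clauses satisfied.

D = True, G = False, W = False, N = False, E = False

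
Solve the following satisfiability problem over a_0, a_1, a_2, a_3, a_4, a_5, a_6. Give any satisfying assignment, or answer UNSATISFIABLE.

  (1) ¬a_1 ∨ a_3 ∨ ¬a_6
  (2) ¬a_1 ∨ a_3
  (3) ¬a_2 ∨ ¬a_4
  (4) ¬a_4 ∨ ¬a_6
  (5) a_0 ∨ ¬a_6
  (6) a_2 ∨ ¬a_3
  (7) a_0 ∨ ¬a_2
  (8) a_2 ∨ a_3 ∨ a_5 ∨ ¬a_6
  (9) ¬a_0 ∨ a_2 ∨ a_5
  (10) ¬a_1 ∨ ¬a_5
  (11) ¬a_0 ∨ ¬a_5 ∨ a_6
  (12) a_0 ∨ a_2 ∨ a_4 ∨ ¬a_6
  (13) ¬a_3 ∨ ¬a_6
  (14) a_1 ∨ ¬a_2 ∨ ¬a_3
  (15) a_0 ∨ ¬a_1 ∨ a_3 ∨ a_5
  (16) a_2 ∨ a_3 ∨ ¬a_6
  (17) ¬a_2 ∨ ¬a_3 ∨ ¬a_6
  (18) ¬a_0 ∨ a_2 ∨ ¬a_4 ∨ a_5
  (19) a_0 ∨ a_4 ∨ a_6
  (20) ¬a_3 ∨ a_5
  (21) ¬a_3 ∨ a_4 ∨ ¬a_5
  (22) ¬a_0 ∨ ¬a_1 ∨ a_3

a_0 = True, a_1 = False, a_2 = True, a_3 = False, a_4 = False, a_5 = False, a_6 = False

Set a_0 = True.
Try a_1 = True:
  (¬a_1 ∨ a_3) forces a_3 = True.
  (a_2 ∨ ¬a_3) forces a_2 = True.
  (¬a_2 ∨ ¬a_4) forces a_4 = False.
  (¬a_1 ∨ ¬a_5) forces a_5 = False.
  clause (¬a_3 ∨ a_5) is falsified — backtrack.
So a_1 = False.
Try a_2 = False:
  (a_2 ∨ ¬a_3) forces a_3 = False.
  (¬a_0 ∨ a_2 ∨ a_5) forces a_5 = True.
  (¬a_0 ∨ ¬a_5 ∨ a_6) forces a_6 = True.
  clause (a_2 ∨ a_3 ∨ ¬a_6) is falsified — backtrack.
So a_2 = True.
  then (¬a_2 ∨ ¬a_4) forces a_4 = False.
  then (a_1 ∨ ¬a_2 ∨ ¬a_3) forces a_3 = False.
Set a_5 = False.
Set a_6 = False.
All clauses satisfied.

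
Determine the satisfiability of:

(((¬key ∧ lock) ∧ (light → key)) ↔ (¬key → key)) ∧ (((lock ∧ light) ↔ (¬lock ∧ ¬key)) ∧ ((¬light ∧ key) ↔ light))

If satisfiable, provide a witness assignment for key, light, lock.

Case key = True: the conjunct ((¬key ∧ lock) ∧ (light → key)) ↔ (¬key → key) becomes (False ∧ True) ↔ (False → True) = False.
Case key = False: the formula simplifies to ¬((lock ∧ ¬light)) ∧ (((lock ∧ light) ↔ ¬lock) ∧ ¬light).
  light = True: the conjunct ¬light is False.
  light = False: simplifies to ¬lock ∧ lock.
    lock = True: the conjunct ¬lock is False.
    lock = False: the conjunct lock is False.
Both cases fail — unsatisfiable.

UNSATISFIABLE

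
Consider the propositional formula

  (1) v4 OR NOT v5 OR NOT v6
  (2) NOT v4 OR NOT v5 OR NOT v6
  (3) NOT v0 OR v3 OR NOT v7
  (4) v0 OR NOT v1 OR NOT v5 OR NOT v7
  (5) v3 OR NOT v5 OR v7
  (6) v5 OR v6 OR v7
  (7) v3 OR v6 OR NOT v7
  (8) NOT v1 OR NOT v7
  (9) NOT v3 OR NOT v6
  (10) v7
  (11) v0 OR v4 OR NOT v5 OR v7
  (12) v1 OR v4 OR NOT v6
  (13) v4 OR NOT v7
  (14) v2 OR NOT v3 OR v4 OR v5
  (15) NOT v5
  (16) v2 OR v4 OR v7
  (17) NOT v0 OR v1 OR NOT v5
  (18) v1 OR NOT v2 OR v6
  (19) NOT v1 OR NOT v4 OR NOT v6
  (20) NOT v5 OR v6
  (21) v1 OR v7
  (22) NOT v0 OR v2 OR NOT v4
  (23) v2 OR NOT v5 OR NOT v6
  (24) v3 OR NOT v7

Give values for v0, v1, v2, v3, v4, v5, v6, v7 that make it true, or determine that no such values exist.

v0: False; v1: False; v2: False; v3: True; v4: True; v5: False; v6: False; v7: True

Unit clause (v7) forces v7 = True.
In (v4 OR NOT v7) only v4 is left, so v4 = True.
Unit clause (NOT v5) forces v5 = False.
In (v3 OR NOT v7) only v3 is left, so v3 = True.
In (NOT v1 OR NOT v7) only NOT v1 is left, so v1 = False.
In (NOT v3 OR NOT v6) only NOT v6 is left, so v6 = False.
In (v1 OR NOT v2 OR v6) only NOT v2 is left, so v2 = False.
In (NOT v0 OR v2 OR NOT v4) only NOT v0 is left, so v0 = False.
All clauses satisfied.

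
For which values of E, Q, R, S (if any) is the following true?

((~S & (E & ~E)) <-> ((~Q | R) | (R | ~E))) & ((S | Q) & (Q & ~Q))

Case Q = True: the conjunct ~Q is False.
Case Q = False: the conjunct Q is False.
Both cases fail — unsatisfiable.

Unsatisfiable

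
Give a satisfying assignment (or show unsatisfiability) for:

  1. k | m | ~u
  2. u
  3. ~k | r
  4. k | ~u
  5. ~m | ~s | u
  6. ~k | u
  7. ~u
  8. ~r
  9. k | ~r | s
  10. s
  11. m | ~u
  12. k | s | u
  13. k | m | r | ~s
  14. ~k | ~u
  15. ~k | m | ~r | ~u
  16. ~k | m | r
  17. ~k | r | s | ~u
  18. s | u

Case u = True:
  Clause (~u) is falsified — contradiction.
Case u = False:
  Clause (u) is falsified — contradiction.
Both cases fail, so the formula is unsatisfiable.

Unsatisfiable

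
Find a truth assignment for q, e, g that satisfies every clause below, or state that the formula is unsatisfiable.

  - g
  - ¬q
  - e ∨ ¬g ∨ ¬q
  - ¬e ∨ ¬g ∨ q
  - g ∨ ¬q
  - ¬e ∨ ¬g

Unit clause (g) forces g = True.
Unit clause (¬q) forces q = False.
In (¬e ∨ ¬g ∨ q) only ¬e is left, so e = False.
Check each clause:
  (g): g holds.
  (¬q): ¬q holds.
  (e ∨ ¬g ∨ ¬q): ¬q holds.
  (¬e ∨ ¬g ∨ q): ¬e holds.
  (g ∨ ¬q): g holds.
  (¬e ∨ ¬g): ¬e holds.
All clauses satisfied.

q = False; e = False; g = True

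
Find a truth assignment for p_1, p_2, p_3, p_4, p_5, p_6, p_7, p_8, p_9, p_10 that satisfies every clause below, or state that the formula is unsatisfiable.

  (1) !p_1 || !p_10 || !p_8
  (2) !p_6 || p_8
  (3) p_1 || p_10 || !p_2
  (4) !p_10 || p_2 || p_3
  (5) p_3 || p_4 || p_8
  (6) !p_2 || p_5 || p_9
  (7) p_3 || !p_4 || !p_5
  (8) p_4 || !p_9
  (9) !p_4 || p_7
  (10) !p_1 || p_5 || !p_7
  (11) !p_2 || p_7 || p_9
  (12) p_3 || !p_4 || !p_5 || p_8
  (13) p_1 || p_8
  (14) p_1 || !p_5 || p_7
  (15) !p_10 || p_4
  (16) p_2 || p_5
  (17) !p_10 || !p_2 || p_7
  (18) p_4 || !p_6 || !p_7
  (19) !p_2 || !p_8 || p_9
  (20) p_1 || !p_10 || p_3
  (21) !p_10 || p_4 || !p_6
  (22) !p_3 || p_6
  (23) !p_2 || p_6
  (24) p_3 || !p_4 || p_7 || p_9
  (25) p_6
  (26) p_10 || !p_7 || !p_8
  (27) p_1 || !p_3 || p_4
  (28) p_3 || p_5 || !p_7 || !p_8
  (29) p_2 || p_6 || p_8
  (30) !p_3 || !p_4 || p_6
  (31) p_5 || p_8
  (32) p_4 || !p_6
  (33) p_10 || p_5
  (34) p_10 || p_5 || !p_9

Unit clause (p_6) forces p_6 = True.
In (p_4 || !p_6) only p_4 is left, so p_4 = True.
In (!p_6 || p_8) only p_8 is left, so p_8 = True.
In (!p_4 || p_7) only p_7 is left, so p_7 = True.
In (p_10 || !p_7 || !p_8) only p_10 is left, so p_10 = True.
In (!p_1 || !p_10 || !p_8) only !p_1 is left, so p_1 = False.
In (p_1 || !p_10 || p_3) only p_3 is left, so p_3 = True.
Set p_2 = False.
  then (p_2 || p_5) forces p_5 = True.
Set p_9 = True.
All clauses satisfied.

p_1=F, p_2=F, p_3=T, p_4=T, p_5=T, p_6=T, p_7=T, p_8=T, p_9=T, p_10=T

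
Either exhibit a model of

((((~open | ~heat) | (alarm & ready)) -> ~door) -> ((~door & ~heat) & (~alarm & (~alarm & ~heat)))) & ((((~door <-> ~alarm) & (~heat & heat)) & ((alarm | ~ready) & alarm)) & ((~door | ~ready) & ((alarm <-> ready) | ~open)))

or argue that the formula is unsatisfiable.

UNSATISFIABLE

Case heat = True: the conjunct ~heat is False.
Case heat = False: the conjunct heat is False.
Both cases fail — unsatisfiable.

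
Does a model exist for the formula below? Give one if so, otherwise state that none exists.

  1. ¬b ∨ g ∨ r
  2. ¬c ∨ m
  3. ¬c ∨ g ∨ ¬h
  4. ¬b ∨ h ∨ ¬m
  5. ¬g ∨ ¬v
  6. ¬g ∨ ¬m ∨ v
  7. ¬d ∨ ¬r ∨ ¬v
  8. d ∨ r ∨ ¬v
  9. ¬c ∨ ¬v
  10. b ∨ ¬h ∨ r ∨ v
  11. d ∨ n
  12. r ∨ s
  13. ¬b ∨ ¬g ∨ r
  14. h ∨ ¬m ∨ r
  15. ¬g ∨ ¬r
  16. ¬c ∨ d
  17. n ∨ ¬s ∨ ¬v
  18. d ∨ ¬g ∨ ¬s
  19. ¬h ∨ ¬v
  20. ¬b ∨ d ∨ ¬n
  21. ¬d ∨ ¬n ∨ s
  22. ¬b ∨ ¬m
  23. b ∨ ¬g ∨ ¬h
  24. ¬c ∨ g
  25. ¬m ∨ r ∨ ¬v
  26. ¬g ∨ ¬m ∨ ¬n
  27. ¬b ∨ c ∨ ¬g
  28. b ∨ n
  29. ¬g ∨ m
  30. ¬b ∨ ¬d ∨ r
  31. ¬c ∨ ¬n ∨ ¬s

h = True, n = True, d = True, s = True, m = False, c = False, b = True, v = False, g = False, r = True

Set h = True.
  then (¬h ∨ ¬v) forces v = False.
Set n = True.
Set d = True.
  then (¬d ∨ ¬n ∨ s) forces s = True.
  then (¬c ∨ ¬n ∨ ¬s) forces c = False.
Set m = False.
  then (¬g ∨ m) forces g = False.
Set b = True.
  then (¬b ∨ g ∨ r) forces r = True.
All clauses satisfied.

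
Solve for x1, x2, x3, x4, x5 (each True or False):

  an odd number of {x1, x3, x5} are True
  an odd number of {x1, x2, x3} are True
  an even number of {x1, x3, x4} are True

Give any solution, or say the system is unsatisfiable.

x1 = True, x2 = True, x3 = True, x4 = False, x5 = True

{x1, x3, x5}: 3 true → odd ✓
{x1, x2, x3}: 3 true → odd ✓
{x1, x3, x4}: 2 true → even ✓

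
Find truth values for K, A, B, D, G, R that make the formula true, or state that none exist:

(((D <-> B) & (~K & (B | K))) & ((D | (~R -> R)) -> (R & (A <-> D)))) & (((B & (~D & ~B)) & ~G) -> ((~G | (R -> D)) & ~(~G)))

K=F, A=T, B=T, D=T, G=T, R=T

  ((D <-> B) & (~K & (B | K))) & ((D | (~R -> R)) -> (R & (A <-> D))) = True
    (D <-> B) & (~K & (B | K)) = True
      D <-> B = True
      ~K & (B | K) = True
        ~K = True
        B | K = True
    (D | (~R -> R)) -> (R & (A <-> D)) = True
      D | (~R -> R) = True
        ~R -> R = True
          ~R = False
      R & (A <-> D) = True
        A <-> D = True
  ((B & (~D & ~B)) & ~G) -> ((~G | (R -> D)) & ~(~G)) = True
    (B & (~D & ~B)) & ~G = False
      B & (~D & ~B) = False
        ~D & ~B = False
          ~D = False
          ~B = False
      ~G = False
    (~G | (R -> D)) & ~(~G) = True
      ~G | (R -> D) = True
        ~G = False
        R -> D = True
      ~(~G) = True
        ~G = False
Both conjuncts True, so the formula holds.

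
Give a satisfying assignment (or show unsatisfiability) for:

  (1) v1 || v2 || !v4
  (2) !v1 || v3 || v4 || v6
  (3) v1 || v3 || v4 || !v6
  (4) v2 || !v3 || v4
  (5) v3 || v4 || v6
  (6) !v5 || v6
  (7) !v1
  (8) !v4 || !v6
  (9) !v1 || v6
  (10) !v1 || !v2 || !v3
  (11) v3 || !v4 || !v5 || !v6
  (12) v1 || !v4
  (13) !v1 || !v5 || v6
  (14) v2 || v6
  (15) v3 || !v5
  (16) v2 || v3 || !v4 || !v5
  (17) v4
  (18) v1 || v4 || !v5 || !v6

UNSATISFIABLE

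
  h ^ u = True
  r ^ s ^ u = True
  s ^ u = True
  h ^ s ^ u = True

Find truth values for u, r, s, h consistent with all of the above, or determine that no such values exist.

u: True; r: False; s: False; h: False

h ^ u = F ^ T = True ✓
r ^ s ^ u = F ^ F ^ T = True ✓
s ^ u = F ^ T = True ✓
h ^ s ^ u = F ^ F ^ T = True ✓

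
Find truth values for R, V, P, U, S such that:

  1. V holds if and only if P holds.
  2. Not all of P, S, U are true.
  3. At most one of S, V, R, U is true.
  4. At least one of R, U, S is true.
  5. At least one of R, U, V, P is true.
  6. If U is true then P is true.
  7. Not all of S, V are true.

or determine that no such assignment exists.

R: True; V: False; P: False; U: False; S: False

  (1) V=F, P=F — same ✓
  (2) {P, S, U}: 0/3 true — not all ✓
  (3) {S, V, R, U}: 1 true — at most one ✓
  (4) {R, U, S}: 1 true — at least one ✓
  (5) {R, U, V, P}: 1 true — at least one ✓
  (6) U=F ⇒ P: vacuous ✓
  (7) {S, V}: 0/2 true — not all ✓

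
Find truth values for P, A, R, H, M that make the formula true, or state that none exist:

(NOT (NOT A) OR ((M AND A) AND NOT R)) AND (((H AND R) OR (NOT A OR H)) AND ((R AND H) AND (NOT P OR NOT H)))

P: False; A: True; R: True; H: True; M: False

  NOT (NOT A) OR ((M AND A) AND NOT R) = True
    NOT (NOT A) = True
      NOT A = False
    (M AND A) AND NOT R = False
      M AND A = False
      NOT R = False
  ((H AND R) OR (NOT A OR H)) AND ((R AND H) AND (NOT P OR NOT H)) = True
    (H AND R) OR (NOT A OR H) = True
      H AND R = True
      NOT A OR H = True
        NOT A = False
    (R AND H) AND (NOT P OR NOT H) = True
      R AND H = True
      NOT P OR NOT H = True
        NOT P = True
        NOT H = False
Both conjuncts True, so the formula holds.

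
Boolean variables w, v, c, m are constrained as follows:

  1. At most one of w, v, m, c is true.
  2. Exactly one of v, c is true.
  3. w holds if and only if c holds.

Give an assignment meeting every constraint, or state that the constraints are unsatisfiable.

w = False, v = True, c = False, m = False

  (1) {w, v, m, c}: 1 true — at most one ✓
  (2) {v, c}: 1 true — exactly one ✓
  (3) w=F, c=F — same ✓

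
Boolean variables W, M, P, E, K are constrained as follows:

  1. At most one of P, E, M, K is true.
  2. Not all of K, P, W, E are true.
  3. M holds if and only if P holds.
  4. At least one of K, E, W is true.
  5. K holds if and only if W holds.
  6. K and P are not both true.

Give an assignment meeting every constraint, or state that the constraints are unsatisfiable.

W = True; M = False; P = False; E = False; K = True

  (1) {P, E, M, K}: 1 true — at most one ✓
  (2) {K, P, W, E}: 2/4 true — not all ✓
  (3) M=F, P=F — same ✓
  (4) {K, E, W}: 2 true — at least one ✓
  (5) K=T, W=T — same ✓
  (6) K=T, P=F — not both ✓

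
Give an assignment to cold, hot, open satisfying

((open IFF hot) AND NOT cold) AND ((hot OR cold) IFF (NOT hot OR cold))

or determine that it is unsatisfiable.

Case cold = True: the conjunct NOT cold is False.
Case cold = False: the formula simplifies to (open IFF hot) AND (hot IFF NOT hot).
  hot = True: the conjunct hot IFF NOT hot becomes True IFF NOT True = False.
  hot = False: the conjunct hot IFF NOT hot becomes False IFF NOT False = False.
Both cases fail — unsatisfiable.

The formula is unsatisfiable.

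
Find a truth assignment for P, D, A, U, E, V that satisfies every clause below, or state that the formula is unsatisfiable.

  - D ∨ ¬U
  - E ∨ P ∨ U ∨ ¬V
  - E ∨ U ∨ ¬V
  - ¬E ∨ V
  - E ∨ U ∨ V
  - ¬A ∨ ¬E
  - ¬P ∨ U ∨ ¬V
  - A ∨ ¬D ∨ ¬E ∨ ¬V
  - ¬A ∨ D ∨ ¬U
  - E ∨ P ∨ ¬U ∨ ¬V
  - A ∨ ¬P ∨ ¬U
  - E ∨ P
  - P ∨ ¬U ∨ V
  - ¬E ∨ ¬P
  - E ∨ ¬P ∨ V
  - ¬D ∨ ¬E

Set P = True.
  then (¬E ∨ ¬P) forces E = False.
  then (E ∨ ¬P ∨ V) forces V = True.
  then (E ∨ U ∨ ¬V) forces U = True.
  then (A ∨ ¬P ∨ ¬U) forces A = True.
  then (D ∨ ¬U) forces D = True.
All clauses satisfied.

P = True; D = True; A = True; U = True; E = False; V = True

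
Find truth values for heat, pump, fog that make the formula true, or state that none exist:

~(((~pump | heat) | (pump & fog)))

heat: False; pump: True; fog: False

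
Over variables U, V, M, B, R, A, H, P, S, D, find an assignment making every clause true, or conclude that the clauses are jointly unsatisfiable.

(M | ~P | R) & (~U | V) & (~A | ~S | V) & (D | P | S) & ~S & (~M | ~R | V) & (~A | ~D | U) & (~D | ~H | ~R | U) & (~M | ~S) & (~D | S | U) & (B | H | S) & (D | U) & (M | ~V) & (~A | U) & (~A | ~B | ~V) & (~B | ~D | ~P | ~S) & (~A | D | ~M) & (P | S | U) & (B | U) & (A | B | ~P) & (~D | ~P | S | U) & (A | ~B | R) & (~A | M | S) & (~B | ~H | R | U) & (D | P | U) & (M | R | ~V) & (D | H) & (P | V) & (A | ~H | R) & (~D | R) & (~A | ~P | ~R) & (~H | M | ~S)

U = True; V = True; M = True; B = True; R = True; A = False; H = True; P = True; S = False; D = False

Unit clause (~S) forces S = False.
Try U = False:
  (~D | S | U) forces D = False.
  clause (D | U) is falsified — backtrack.
So U = True.
  then (~U | V) forces V = True.
  then (M | ~V) forces M = True.
Set B = True.
  then (~A | ~B | ~V) forces A = False.
  then (A | ~B | R) forces R = True.
Set H = True.
Set P = True.
Set D = False.
All clauses satisfied.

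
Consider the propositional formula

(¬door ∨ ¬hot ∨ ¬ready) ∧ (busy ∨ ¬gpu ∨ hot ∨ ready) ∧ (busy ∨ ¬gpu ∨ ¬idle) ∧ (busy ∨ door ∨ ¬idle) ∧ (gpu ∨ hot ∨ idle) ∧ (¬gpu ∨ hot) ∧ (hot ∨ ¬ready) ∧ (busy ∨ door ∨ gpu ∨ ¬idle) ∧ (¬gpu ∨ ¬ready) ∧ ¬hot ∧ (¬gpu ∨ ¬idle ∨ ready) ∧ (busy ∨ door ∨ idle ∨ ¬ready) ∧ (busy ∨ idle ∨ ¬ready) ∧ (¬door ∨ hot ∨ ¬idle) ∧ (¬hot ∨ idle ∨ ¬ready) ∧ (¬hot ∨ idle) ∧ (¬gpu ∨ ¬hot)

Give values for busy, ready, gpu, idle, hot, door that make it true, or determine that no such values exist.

busy: True; ready: False; gpu: False; idle: True; hot: False; door: False

Unit clause (¬hot) forces hot = False.
In (¬gpu ∨ hot) only ¬gpu is left, so gpu = False.
In (hot ∨ ¬ready) only ¬ready is left, so ready = False.
In (gpu ∨ hot ∨ idle) only idle is left, so idle = True.
In (¬door ∨ hot ∨ ¬idle) only ¬door is left, so door = False.
In (busy ∨ door ∨ ¬idle) only busy is left, so busy = True.
All clauses satisfied.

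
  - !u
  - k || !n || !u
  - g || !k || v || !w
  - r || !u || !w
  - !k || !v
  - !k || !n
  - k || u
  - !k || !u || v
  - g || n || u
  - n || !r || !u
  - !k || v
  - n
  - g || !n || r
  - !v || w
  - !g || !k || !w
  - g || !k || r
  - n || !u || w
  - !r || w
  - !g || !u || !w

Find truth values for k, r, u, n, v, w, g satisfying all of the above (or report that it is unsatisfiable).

UNSATISFIABLE

Case u = True:
  Clause (!u) is falsified — contradiction.
Case u = False:
  (k || u) forces k = True.
  (!k || !v) forces v = False.
  Clause (!k || v) is falsified — contradiction.
Both cases fail, so the formula is unsatisfiable.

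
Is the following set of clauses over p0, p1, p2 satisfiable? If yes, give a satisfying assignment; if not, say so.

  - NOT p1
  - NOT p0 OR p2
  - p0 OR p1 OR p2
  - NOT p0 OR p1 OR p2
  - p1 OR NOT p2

Case p1 = True:
  Clause (NOT p1) is falsified — contradiction.
Case p1 = False:
  (p1 OR NOT p2) forces p2 = False.
  (NOT p0 OR p2) forces p0 = False.
  Clause (p0 OR p1 OR p2) is falsified — contradiction.
Both cases fail, so the formula is unsatisfiable.

The formula is unsatisfiable.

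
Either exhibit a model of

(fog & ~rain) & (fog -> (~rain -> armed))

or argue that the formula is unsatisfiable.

fog = True, rain = False, armed = True

  fog & ~rain = True
    ~rain = True
  fog -> (~rain -> armed) = True
    ~rain -> armed = True
      ~rain = True
Both conjuncts True, so the formula holds.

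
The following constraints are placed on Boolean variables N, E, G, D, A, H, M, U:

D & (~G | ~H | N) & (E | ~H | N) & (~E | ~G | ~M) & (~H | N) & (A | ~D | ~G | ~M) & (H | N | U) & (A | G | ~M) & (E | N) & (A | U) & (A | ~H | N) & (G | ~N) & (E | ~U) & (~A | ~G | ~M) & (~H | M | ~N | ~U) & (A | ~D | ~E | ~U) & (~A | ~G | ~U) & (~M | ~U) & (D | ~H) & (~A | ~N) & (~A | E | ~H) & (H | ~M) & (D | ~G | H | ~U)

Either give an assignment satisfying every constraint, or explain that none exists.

Unit clause (D) forces D = True.
Set N = False.
  then (~H | N) forces H = False.
  then (H | N | U) forces U = True.
  then (E | N) forces E = True.
  then (A | ~D | ~E | ~U) forces A = True.
  then (~A | ~G | ~U) forces G = False.
  then (~M | ~U) forces M = False.
All clauses satisfied.

N = False; E = True; G = False; D = True; A = True; H = False; M = False; U = True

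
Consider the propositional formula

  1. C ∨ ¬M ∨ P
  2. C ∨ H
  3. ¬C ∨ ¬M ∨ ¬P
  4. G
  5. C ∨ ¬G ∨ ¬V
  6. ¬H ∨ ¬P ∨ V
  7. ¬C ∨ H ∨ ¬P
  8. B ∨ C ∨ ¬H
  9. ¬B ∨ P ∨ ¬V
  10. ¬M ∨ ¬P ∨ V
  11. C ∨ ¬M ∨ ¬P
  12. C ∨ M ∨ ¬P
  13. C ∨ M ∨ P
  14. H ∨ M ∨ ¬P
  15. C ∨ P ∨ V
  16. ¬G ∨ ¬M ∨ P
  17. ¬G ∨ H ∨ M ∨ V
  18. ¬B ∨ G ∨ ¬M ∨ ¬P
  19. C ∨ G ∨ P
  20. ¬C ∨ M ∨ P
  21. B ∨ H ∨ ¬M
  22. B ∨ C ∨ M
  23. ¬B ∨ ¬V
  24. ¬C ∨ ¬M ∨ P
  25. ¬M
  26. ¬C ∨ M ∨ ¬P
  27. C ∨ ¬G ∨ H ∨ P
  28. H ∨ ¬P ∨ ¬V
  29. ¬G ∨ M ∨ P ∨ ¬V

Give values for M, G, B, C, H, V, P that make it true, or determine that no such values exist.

Case P = True:
  (G) forces G = True.
  (¬M) forces M = False.
  (C ∨ M ∨ ¬P) forces C = True.
  Clause (¬C ∨ M ∨ ¬P) is falsified — contradiction.
Case P = False:
  (G) forces G = True.
  (¬G ∨ ¬M ∨ P) forces M = False.
  (C ∨ M ∨ P) forces C = True.
  Clause (¬C ∨ M ∨ P) is falsified — contradiction.
Both cases fail, so the formula is unsatisfiable.

Unsatisfiable — no assignment works.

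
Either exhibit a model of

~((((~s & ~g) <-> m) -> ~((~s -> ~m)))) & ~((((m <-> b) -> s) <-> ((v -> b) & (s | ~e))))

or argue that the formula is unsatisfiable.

m = False, b = True, v = True, e = True, g = True, s = False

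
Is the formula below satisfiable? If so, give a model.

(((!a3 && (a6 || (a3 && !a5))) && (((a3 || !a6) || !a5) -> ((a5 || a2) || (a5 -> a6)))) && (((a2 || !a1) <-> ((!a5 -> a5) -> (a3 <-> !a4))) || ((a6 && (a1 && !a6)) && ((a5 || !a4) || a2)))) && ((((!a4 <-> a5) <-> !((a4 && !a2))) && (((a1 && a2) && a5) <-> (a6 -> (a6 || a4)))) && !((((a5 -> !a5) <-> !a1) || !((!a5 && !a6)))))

UNSATISFIABLE

Case a5 = True: the conjunct !((((a5 -> !a5) <-> !a1) || !((!a5 && !a6)))) becomes !((a1 || True)) = False.
Case a5 = False: the formula simplifies to ((!a3 && (a6 || a3)) && ((a2 || !a1) || ((a6 && (a1 && !a6)) && (!a4 || a2)))) && (((a4 <-> !((a4 && !a2))) && !((a6 -> (a6 || a4)))) && !((!a1 || !(!a6)))).
  a4 = True: the conjunct !((a6 -> (a6 || a4))) becomes !((a6 -> True)) = False.
  a4 = False: the conjunct a4 <-> !((a4 && !a2)) becomes False <-> !False = False.
Both cases fail — unsatisfiable.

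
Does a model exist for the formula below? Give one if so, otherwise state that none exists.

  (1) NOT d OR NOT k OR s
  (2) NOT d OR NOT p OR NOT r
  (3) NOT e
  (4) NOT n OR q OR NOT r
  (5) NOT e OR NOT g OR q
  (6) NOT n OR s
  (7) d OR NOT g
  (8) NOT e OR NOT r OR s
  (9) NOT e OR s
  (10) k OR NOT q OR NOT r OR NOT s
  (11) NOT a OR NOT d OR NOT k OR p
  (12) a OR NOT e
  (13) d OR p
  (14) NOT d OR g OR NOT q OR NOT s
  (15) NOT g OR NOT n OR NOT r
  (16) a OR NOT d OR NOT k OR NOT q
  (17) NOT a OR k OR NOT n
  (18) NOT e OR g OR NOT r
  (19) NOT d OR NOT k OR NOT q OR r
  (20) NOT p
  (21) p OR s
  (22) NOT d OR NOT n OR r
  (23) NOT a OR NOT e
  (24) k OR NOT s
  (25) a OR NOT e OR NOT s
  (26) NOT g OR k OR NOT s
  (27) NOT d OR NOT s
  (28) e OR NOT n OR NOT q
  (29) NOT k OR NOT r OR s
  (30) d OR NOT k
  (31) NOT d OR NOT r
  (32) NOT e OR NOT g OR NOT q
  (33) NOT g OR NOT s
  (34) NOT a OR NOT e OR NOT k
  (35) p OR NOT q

Unsatisfiable — no assignment works.

Case e = True:
  Clause (NOT e) is falsified — contradiction.
Case e = False:
  (NOT p) forces p = False.
  (d OR p) forces d = True.
  (p OR s) forces s = True.
  Clause (NOT d OR NOT s) is falsified — contradiction.
Both cases fail, so the formula is unsatisfiable.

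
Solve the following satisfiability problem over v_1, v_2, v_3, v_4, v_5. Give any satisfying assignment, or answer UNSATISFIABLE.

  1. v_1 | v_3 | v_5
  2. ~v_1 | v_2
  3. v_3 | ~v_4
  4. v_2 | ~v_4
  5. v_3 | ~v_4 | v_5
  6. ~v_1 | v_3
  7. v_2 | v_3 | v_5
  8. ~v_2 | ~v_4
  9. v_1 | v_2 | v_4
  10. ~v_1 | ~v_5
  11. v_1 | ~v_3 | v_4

Set v_1 = False.
Try v_2 = False:
  (v_2 | ~v_4) forces v_4 = False.
  clause (v_1 | v_2 | v_4) is falsified — backtrack.
So v_2 = True.
  then (~v_2 | ~v_4) forces v_4 = False.
  then (v_1 | ~v_3 | v_4) forces v_3 = False.
  then (v_1 | v_3 | v_5) forces v_5 = True.
All clauses satisfied.

v_1: False; v_2: True; v_3: False; v_4: False; v_5: True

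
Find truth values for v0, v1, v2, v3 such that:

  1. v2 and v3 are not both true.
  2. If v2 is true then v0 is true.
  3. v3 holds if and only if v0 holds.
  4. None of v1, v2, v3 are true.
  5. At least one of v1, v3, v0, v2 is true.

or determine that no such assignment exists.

No satisfying assignment exists.

Case v1 = True:
  Constraint (4) is violated (v1=T) — contradiction.
Case v1 = False:
  (4) forces v2 = False.
  (4) forces v3 = False.
  (3) with v3=F forces v0 = False.
  Constraint (5) is violated (v1=F, v3=F, v0=F, v2=F) — contradiction.
Both cases fail — unsatisfiable.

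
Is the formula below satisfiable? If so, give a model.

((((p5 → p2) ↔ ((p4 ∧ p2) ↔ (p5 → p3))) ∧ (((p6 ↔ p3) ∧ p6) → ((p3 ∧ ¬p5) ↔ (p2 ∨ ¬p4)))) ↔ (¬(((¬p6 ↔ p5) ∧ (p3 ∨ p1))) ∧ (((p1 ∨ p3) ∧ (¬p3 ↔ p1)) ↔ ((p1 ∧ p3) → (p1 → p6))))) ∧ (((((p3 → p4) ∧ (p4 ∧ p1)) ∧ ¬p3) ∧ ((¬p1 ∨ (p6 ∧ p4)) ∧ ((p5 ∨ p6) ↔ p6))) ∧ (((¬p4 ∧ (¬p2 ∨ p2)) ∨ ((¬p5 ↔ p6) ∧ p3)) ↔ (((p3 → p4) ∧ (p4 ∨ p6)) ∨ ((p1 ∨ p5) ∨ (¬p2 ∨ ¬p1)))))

The formula is unsatisfiable.

Case p3 = True: the conjunct ¬p3 is False.
Case p3 = False: the formula simplifies to ((((p5 → p2) ↔ ((p4 ∧ p2) ↔ ¬p5)) ∧ ((¬p6 ∧ p6) → ¬((p2 ∨ ¬p4)))) ↔ (¬(((¬p6 ↔ p5) ∧ p1)) ∧ (p1 ∧ p1))) ∧ (((p4 ∧ p1) ∧ ((¬p1 ∨ (p6 ∧ p4)) ∧ ((p5 ∨ p6) ↔ p6))) ∧ ((¬p4 ∧ (¬p2 ∨ p2)) ↔ ((p4 ∨ p6) ∨ ((p1 ∨ p5) ∨ (¬p2 ∨ ¬p1))))).
  p4 = True: the conjunct (¬p4 ∧ (¬p2 ∨ p2)) ↔ ((p4 ∨ p6) ∨ ((p1 ∨ p5) ∨ (¬p2 ∨ ¬p1))) becomes (False ∧ (¬p2 ∨ p2)) ↔ (True ∨ ((p1 ∨ p5) ∨ (¬p2 ∨ ¬p1))) = False.
  p4 = False: the conjunct p4 is False.
Both cases fail — unsatisfiable.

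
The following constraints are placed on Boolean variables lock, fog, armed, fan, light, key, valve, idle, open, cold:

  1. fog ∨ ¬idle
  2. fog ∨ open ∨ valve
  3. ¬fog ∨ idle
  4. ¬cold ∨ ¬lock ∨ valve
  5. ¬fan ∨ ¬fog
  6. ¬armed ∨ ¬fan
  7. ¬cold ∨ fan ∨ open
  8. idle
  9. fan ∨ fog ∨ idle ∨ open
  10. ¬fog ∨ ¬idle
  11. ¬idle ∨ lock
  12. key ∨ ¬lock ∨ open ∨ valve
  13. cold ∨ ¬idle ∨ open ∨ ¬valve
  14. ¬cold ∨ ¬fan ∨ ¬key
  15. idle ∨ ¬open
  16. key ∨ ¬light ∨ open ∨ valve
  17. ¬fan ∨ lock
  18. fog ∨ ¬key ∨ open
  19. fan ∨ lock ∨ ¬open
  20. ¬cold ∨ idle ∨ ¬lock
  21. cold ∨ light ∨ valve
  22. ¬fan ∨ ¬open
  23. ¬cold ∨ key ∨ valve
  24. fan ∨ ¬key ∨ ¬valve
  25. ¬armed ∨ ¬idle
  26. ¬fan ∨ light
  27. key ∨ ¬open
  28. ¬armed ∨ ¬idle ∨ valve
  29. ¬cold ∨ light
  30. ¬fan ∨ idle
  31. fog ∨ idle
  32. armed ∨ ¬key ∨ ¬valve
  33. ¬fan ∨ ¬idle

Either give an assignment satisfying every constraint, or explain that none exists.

Unsatisfiable — no assignment works.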